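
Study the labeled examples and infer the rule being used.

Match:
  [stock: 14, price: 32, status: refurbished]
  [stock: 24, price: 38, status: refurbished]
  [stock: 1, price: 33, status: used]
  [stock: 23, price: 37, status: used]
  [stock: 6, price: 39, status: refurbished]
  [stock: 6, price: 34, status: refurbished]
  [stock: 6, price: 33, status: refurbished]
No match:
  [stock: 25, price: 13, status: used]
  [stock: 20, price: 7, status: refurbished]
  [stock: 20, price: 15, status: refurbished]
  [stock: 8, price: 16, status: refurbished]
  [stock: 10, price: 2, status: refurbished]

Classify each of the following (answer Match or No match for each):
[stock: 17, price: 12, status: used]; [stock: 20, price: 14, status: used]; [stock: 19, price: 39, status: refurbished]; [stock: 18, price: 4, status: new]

No match, No match, Match, No match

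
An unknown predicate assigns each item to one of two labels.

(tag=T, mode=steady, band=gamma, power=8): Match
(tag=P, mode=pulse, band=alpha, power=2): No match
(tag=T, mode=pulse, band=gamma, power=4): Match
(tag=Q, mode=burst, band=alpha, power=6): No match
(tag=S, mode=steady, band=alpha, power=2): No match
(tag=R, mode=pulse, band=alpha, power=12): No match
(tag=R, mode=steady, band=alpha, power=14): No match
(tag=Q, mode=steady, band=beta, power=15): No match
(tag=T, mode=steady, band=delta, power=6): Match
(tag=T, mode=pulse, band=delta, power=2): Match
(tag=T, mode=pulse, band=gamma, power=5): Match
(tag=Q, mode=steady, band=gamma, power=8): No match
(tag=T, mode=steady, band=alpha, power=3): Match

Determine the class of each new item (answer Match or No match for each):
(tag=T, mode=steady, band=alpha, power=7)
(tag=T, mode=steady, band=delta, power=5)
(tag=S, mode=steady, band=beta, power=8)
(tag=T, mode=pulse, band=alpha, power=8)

The distinguishing property — tag is T — holds for all the 'Match' cases and none of the 'No match' cases.
Match: (tag=T, mode=steady, band=alpha, power=7), since tag is T. Match: (tag=T, mode=steady, band=delta, power=5), since tag is T. No match: (tag=S, mode=steady, band=beta, power=8), since tag is S. Match: (tag=T, mode=pulse, band=alpha, power=8), since tag is T.

Match, Match, No match, Match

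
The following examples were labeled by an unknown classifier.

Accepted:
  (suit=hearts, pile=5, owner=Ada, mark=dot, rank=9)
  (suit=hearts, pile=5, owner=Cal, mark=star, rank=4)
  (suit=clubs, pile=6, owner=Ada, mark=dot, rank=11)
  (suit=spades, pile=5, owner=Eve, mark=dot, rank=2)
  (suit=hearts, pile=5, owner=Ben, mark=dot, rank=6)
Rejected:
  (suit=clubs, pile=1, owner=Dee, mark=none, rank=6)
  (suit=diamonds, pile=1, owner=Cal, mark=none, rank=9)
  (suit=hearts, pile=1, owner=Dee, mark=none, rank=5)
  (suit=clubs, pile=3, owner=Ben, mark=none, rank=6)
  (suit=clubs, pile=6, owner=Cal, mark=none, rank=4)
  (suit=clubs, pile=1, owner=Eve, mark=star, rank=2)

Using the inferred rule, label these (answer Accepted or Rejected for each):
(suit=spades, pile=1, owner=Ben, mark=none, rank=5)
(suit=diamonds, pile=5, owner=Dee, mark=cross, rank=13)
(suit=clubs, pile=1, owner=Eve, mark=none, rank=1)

The distinguishing property — mark is dot OR pile = 5 — holds for all the 'Accepted' cases and none of the 'Rejected' cases.
(suit=spades, pile=1, owner=Ben, mark=none, rank=5) — mark is none, pile = 1, hence Rejected. (suit=diamonds, pile=5, owner=Dee, mark=cross, rank=13) — mark is cross, pile = 5, hence Accepted. (suit=clubs, pile=1, owner=Eve, mark=none, rank=1) — mark is none, pile = 1, hence Rejected.

Rejected, Accepted, Rejected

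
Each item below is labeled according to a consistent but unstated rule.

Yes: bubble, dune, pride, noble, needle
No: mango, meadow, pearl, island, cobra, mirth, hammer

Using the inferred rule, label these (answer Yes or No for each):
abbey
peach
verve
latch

No, No, Yes, No

The pattern is that an item is 'Yes' exactly when: ends with 'e'.
abbey: No (ends with 'y'). peach: No (ends with 'h'). verve: Yes (ends with 'e'). latch: No (ends with 'h').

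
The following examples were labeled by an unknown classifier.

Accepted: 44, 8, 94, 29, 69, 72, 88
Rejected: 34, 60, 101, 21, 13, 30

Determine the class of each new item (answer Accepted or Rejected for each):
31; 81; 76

The simplest hypothesis consistent with all the labels is: digit sum ≥ 8.
31 — digit sum 3+1 = 4, hence Rejected. 81 — digit sum 8+1 = 9, hence Accepted. 76 — digit sum 7+6 = 13, hence Accepted.

Rejected, Accepted, Accepted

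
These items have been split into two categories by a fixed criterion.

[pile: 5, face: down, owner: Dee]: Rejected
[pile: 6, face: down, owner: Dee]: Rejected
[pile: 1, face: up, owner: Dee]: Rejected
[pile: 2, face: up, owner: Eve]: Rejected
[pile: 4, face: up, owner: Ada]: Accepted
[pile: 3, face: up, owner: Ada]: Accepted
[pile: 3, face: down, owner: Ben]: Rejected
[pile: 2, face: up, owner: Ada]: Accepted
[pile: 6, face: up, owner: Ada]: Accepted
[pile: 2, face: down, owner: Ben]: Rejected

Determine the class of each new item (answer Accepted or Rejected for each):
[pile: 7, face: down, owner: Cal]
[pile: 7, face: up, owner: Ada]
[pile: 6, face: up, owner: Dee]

Rejected, Accepted, Rejected

Every 'Accepted' example satisfies: owner is Ada. None of the 'Rejected' examples do.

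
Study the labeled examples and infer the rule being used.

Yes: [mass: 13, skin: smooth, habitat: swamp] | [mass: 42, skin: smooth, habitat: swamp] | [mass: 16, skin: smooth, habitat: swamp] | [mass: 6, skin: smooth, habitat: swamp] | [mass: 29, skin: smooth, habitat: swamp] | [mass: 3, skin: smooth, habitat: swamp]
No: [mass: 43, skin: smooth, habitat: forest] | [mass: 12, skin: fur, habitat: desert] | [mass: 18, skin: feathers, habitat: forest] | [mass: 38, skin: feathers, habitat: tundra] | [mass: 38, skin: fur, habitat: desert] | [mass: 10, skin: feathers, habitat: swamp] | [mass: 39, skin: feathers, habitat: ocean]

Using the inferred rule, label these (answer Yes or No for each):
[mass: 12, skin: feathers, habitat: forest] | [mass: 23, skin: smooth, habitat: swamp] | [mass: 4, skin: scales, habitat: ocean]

'Yes' ⟺ skin is smooth AND habitat is swamp.
[mass: 12, skin: feathers, habitat: forest] → skin is feathers, habitat is forest → No.
[mass: 23, skin: smooth, habitat: swamp] → skin is smooth, habitat is swamp → Yes.
[mass: 4, skin: scales, habitat: ocean] → skin is scales, habitat is ocean → No.

No, Yes, No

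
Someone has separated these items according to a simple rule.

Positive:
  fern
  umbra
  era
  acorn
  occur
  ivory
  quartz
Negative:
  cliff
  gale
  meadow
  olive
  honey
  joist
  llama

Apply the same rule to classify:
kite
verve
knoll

Negative, Positive, Negative

A rule that fits every label: contains 'r' — true of each 'Positive' example, false of each 'Negative' one.
kite: no 'r' — doesn't match, so Negative. verve: has 'r' — has this property, so Positive. knoll: no 'r' — doesn't match, so Negative.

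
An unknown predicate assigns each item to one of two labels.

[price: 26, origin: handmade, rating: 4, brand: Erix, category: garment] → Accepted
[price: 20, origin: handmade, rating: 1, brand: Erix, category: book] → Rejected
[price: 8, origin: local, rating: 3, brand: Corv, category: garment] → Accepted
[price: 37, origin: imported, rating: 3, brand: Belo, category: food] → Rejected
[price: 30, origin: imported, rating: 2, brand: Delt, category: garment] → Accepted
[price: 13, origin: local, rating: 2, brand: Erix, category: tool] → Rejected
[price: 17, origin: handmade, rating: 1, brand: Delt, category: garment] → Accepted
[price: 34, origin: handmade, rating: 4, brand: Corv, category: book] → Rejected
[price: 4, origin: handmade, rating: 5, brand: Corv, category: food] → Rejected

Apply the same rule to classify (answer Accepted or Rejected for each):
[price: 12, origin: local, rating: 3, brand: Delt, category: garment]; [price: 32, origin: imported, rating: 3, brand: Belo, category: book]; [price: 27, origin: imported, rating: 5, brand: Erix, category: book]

Accepted, Rejected, Rejected

The classifier is using: category is garment.
[price: 12, origin: local, rating: 3, brand: Delt, category: garment] — category is garment, hence Accepted.
[price: 32, origin: imported, rating: 3, brand: Belo, category: book] — category is book, hence Rejected.
[price: 27, origin: imported, rating: 5, brand: Erix, category: book] — category is book, hence Rejected.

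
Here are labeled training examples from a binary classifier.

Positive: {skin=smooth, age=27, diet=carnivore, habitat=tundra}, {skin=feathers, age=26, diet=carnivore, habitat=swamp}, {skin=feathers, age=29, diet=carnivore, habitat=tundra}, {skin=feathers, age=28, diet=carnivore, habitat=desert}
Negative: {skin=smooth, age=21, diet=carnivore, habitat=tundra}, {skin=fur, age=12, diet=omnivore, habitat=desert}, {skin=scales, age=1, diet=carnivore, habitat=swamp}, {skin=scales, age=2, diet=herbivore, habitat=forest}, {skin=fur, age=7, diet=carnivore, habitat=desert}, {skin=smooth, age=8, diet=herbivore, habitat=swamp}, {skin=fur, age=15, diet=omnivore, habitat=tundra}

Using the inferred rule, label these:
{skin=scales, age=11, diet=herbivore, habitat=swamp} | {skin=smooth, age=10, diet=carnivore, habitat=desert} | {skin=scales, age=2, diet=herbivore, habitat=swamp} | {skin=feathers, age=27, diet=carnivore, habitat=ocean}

The rule appears to be: age ≥ 26.

Negative, Negative, Negative, Positive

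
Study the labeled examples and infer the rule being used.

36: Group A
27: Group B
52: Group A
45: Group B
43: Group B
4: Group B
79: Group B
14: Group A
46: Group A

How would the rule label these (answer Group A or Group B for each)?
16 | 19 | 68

Group A, Group B, Group A

All 'Group A' examples share one property — even AND at least 14 — and every 'Group B' example lacks it.
16 → 16 is even, 16 ≥ 14 → Group A. 19 → 19 is odd, 19 ≥ 14 → Group B. 68 → 68 is even, 68 ≥ 14 → Group A.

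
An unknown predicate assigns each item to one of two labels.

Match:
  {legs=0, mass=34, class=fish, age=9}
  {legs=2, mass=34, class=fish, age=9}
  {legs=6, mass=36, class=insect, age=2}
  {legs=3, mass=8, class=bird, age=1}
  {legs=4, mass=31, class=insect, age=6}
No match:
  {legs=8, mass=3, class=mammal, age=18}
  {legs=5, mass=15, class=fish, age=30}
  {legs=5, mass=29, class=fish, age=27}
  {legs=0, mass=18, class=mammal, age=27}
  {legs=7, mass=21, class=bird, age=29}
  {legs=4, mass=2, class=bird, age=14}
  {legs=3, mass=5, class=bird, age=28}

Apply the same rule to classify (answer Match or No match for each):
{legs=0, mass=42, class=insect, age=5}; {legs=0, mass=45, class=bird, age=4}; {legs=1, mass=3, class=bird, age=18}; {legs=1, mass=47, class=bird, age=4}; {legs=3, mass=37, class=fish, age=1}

Match, Match, No match, Match, Match

One predicate separates the groups cleanly: age ≤ 9.
{legs=0, mass=42, class=insect, age=5} — age = 5, hence Match. {legs=0, mass=45, class=bird, age=4} — age = 4, hence Match. {legs=1, mass=3, class=bird, age=18} — age = 18, hence No match. {legs=1, mass=47, class=bird, age=4} — age = 4, hence Match. {legs=3, mass=37, class=fish, age=1} — age = 1, hence Match.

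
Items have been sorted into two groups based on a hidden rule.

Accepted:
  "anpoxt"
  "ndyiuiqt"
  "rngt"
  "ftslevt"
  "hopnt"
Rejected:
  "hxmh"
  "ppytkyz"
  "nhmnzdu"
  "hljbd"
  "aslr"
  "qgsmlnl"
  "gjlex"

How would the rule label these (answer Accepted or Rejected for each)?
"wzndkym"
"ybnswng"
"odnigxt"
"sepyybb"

Looking at the examples, the only property every 'Accepted' case has and every 'Rejected' case lacks is: ends with 't'.
"wzndkym": ends with 'm', does not pass → Rejected.
"ybnswng": ends with 'g', does not pass → Rejected.
"odnigxt": ends with 't', checks out → Accepted.
"sepyybb": ends with 'b', does not pass → Rejected.

Rejected, Rejected, Accepted, Rejected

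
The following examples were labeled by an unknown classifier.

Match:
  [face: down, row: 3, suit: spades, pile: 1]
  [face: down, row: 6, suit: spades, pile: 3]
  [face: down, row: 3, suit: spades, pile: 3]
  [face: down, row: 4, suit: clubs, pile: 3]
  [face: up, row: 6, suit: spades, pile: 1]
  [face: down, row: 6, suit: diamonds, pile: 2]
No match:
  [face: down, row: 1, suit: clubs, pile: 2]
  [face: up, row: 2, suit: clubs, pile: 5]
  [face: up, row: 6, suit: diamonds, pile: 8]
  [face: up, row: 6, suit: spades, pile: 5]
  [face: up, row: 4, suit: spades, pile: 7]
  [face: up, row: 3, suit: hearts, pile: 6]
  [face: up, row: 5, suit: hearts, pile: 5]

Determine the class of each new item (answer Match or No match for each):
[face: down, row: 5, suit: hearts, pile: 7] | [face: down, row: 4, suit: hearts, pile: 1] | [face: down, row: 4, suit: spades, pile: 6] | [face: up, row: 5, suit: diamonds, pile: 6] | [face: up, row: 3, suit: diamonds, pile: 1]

No match, Match, No match, No match, Match

The classifier is using: row ≥ 2 AND pile ≤ 3.
[face: down, row: 5, suit: hearts, pile: 7]: row = 5, pile = 7, doesn't qualify → No match. [face: down, row: 4, suit: hearts, pile: 1]: row = 4, pile = 1, qualifies → Match. [face: down, row: 4, suit: spades, pile: 6]: row = 4, pile = 6, doesn't qualify → No match. [face: up, row: 5, suit: diamonds, pile: 6]: row = 5, pile = 6, doesn't qualify → No match. [face: up, row: 3, suit: diamonds, pile: 1]: row = 3, pile = 1, qualifies → Match.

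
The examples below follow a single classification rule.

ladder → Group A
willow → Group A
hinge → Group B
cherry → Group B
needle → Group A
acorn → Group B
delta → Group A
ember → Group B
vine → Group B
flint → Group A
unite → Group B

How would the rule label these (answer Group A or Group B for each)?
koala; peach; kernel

Group A, Group B, Group A

Looking at the examples, the only property every 'Group A' case has and every 'Group B' case lacks is: contains 'l'.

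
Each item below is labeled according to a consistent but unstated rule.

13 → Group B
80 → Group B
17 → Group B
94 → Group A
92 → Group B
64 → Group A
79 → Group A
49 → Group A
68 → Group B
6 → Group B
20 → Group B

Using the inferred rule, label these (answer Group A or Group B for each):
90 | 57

All 'Group A' examples share one property — ≡ 4 (mod 5) — and every 'Group B' example lacks it.
90: 90 mod 5 = 0, fails this test → Group B.
57: 57 mod 5 = 2, fails this test → Group B.

Group B, Group B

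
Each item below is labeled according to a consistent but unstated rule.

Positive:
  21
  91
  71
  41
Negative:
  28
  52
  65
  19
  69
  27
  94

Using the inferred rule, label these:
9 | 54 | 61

One predicate separates the groups cleanly: ends in digit 1.
9 — last digit 9, hence Negative.
54 — last digit 4, hence Negative.
61 — last digit 1, hence Positive.

Negative, Negative, Positive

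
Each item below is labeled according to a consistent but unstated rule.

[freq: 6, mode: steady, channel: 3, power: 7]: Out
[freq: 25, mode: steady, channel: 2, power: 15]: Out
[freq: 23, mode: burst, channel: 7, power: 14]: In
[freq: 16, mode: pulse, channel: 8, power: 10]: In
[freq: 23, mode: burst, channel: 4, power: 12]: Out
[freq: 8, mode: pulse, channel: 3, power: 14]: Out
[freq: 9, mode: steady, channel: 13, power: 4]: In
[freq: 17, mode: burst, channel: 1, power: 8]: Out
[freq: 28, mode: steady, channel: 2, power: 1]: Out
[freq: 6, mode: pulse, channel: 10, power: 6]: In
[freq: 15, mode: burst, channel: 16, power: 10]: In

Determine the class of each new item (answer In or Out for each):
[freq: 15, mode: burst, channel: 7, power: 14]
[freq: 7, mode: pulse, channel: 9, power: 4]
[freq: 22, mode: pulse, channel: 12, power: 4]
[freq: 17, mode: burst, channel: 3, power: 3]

In, In, In, Out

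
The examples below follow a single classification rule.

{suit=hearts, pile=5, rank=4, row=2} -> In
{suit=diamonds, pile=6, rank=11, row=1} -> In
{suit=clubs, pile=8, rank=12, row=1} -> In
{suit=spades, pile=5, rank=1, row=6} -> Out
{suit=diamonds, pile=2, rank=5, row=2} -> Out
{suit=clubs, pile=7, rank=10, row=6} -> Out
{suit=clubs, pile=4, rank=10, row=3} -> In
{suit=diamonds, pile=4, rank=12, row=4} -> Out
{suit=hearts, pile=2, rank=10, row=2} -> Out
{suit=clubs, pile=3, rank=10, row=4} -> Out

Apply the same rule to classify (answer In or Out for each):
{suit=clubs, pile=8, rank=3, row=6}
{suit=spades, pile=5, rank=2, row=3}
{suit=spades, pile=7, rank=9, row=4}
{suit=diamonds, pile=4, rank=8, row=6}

Rule: row ≤ 3 AND pile ≥ 3. This holds for each 'In' example and fails for each 'Out' one.

Out, In, Out, Out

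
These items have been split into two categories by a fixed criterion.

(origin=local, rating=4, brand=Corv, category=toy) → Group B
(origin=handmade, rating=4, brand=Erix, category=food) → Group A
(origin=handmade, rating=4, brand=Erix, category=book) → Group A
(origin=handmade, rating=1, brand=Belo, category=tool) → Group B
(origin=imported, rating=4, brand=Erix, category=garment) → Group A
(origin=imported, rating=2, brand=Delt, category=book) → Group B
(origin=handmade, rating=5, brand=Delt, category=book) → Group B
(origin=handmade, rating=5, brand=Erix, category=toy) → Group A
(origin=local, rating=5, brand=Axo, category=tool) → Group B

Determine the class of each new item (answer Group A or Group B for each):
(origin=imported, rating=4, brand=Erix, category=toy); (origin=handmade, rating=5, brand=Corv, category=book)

Group A, Group B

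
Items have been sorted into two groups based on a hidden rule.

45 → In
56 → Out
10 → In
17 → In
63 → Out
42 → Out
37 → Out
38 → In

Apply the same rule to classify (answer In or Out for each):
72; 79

Out, Out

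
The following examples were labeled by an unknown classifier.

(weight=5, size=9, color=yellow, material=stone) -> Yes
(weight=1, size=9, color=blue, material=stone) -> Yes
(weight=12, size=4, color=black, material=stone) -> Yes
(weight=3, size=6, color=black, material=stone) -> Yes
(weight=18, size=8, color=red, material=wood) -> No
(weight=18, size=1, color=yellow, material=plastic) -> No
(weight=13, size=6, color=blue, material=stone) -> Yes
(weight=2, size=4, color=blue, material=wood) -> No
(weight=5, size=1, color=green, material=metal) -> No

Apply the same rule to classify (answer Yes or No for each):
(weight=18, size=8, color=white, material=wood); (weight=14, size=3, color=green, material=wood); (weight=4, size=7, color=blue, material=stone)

The classifier is using: material is stone.
No: (weight=18, size=8, color=white, material=wood), since material is wood. No: (weight=14, size=3, color=green, material=wood), since material is wood. Yes: (weight=4, size=7, color=blue, material=stone), since material is stone.

No, No, Yes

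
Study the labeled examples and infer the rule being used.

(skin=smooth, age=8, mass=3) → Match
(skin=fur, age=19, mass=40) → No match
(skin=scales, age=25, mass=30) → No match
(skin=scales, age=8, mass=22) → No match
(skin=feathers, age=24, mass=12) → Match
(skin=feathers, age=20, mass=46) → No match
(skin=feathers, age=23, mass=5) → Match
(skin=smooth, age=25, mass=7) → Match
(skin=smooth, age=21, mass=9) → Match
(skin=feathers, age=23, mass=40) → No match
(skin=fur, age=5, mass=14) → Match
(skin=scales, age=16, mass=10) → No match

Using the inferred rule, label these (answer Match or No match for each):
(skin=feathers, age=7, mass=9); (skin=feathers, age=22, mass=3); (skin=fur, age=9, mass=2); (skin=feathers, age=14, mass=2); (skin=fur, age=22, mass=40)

Match, Match, Match, Match, No match

A rule that fits every label: mass ≤ 14 AND age ≠ 16 — true of each 'Match' example, false of each 'No match' one.
(skin=feathers, age=7, mass=9): mass = 9, age = 7 — has this property, so Match. (skin=feathers, age=22, mass=3): mass = 3, age = 22 — has this property, so Match. (skin=fur, age=9, mass=2): mass = 2, age = 9 — has this property, so Match. (skin=feathers, age=14, mass=2): mass = 2, age = 14 — has this property, so Match. (skin=fur, age=22, mass=40): mass = 40, age = 22 — does not satisfy this, so No match.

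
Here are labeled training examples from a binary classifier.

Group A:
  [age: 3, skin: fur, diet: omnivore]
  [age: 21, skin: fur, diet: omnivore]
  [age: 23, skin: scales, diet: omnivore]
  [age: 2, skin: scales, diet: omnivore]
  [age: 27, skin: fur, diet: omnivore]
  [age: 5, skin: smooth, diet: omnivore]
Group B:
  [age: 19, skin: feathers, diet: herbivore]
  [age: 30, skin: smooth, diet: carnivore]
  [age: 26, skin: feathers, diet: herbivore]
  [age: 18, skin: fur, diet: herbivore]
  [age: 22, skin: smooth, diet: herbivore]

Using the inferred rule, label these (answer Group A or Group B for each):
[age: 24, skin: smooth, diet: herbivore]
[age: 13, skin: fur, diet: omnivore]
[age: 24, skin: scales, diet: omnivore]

Group B, Group A, Group A

One predicate separates the groups cleanly: diet is omnivore.
[age: 24, skin: smooth, diet: herbivore]: diet is herbivore, does not pass → Group B.
[age: 13, skin: fur, diet: omnivore]: diet is omnivore, has this property → Group A.
[age: 24, skin: scales, diet: omnivore]: diet is omnivore, has this property → Group A.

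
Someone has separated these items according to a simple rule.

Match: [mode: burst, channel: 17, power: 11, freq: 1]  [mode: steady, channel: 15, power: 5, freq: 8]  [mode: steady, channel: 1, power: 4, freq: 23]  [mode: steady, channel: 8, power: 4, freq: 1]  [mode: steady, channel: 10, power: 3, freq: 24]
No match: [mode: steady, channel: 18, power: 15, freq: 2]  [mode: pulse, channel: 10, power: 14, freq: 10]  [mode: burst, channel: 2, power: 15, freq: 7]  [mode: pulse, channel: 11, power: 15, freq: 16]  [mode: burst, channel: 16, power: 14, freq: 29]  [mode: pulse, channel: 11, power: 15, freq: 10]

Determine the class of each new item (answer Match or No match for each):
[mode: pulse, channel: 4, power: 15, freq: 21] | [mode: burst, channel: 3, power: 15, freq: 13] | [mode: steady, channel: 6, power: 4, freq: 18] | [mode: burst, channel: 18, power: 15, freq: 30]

The classifier is using: power ≤ 11.
No match: [mode: pulse, channel: 4, power: 15, freq: 21], since power = 15. No match: [mode: burst, channel: 3, power: 15, freq: 13], since power = 15. Match: [mode: steady, channel: 6, power: 4, freq: 18], since power = 4. No match: [mode: burst, channel: 18, power: 15, freq: 30], since power = 15.

No match, No match, Match, No match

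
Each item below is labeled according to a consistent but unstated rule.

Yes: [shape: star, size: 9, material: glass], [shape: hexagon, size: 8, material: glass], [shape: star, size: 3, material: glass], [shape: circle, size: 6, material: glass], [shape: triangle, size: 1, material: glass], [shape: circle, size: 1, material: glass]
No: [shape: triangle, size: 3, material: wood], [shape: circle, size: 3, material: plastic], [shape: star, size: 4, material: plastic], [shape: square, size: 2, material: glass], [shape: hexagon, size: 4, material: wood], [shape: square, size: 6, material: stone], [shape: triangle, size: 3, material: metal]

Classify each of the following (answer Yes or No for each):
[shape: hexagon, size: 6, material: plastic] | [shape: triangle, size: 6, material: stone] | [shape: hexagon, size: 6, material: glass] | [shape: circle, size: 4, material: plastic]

No, No, Yes, No

The classifier is using: material is glass AND size ≠ 2.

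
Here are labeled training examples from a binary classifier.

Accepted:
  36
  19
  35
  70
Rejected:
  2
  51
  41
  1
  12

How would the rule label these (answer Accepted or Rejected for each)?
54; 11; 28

A rule that fits every label: digit sum ≥ 7 — true of each 'Accepted' example, false of each 'Rejected' one.
54 → digit sum 5+4 = 9 → Accepted.
11 → digit sum 1+1 = 2 → Rejected.
28 → digit sum 2+8 = 10 → Accepted.

Accepted, Rejected, Accepted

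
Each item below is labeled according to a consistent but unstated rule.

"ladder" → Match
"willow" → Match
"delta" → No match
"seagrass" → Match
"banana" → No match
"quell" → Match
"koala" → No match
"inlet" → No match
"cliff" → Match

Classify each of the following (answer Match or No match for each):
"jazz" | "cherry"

Match, Match

Every 'Match' example satisfies: has a double letter. None of the 'No match' examples do.
"jazz": 'zz' doubled, checks out → Match. "cherry": 'rr' doubled, checks out → Match.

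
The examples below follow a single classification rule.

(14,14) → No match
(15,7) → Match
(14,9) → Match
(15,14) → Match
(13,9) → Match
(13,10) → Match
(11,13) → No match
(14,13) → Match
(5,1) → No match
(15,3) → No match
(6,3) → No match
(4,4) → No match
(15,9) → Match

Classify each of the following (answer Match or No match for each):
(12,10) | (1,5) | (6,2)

The pattern is that an item is 'Match' exactly when: first > second AND sum ≥ 22.
Match: (12,10), since 12 > 10, 12+10 = 22.
No match: (1,5), since 1 < 5, 1+5 = 6.
No match: (6,2), since 6 > 2, 6+2 = 8.

Match, No match, No match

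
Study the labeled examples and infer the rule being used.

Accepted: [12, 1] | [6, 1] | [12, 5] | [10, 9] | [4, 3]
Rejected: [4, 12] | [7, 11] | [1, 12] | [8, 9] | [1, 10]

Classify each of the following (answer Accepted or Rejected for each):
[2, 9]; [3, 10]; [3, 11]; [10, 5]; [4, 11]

Rejected, Rejected, Rejected, Accepted, Rejected

The rule appears to be: first > second.
[2, 9] → 2 < 9 → Rejected. [3, 10] → 3 < 10 → Rejected. [3, 11] → 3 < 11 → Rejected. [10, 5] → 10 > 5 → Accepted. [4, 11] → 4 < 11 → Rejected.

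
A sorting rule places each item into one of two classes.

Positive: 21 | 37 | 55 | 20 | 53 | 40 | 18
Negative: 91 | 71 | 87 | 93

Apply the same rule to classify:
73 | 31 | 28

Every 'Positive' example satisfies: at most 55. None of the 'Negative' examples do.

Negative, Positive, Positive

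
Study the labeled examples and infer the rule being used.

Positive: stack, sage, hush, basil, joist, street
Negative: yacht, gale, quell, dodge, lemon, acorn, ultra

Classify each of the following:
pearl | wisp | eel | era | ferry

Negative, Positive, Negative, Negative, Negative

Checking candidate rules against both groups, what survives is: contains 's'.
pearl: Negative (no 's').
wisp: Positive (has 's').
eel: Negative (no 's').
era: Negative (no 's').
ferry: Negative (no 's').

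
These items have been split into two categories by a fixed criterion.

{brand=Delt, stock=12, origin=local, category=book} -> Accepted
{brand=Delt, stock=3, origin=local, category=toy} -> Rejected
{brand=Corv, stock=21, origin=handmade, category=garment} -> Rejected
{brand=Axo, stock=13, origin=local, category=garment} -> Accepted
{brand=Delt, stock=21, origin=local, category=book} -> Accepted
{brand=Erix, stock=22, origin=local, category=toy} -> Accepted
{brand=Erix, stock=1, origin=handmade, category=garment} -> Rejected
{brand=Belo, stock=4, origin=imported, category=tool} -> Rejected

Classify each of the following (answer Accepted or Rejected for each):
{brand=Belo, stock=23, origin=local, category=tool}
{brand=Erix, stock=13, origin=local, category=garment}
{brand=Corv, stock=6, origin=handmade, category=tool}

Accepted, Accepted, Rejected

The classifier is using: origin is local AND stock ≥ 4.
{brand=Belo, stock=23, origin=local, category=tool}: origin is local, stock = 23 — meets the rule, so Accepted. {brand=Erix, stock=13, origin=local, category=garment}: origin is local, stock = 13 — meets the rule, so Accepted. {brand=Corv, stock=6, origin=handmade, category=tool}: origin is handmade, stock = 6 — fails the rule, so Rejected.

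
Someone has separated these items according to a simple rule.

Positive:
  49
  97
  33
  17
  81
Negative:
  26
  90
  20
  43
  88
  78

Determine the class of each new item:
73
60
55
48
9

Positive, Negative, Negative, Negative, Positive

All 'Positive' examples share one property — ≡ 1 (mod 4) — and every 'Negative' example lacks it.
73 — 73 mod 4 = 1, hence Positive. 60 — 60 mod 4 = 0, hence Negative. 55 — 55 mod 4 = 3, hence Negative. 48 — 48 mod 4 = 0, hence Negative. 9 — 9 mod 4 = 1, hence Positive.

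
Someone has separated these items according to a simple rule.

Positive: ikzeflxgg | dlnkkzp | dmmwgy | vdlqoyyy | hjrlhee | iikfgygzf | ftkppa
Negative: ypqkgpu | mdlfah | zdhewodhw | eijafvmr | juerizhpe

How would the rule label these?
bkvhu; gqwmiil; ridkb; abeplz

Negative, Positive, Negative, Negative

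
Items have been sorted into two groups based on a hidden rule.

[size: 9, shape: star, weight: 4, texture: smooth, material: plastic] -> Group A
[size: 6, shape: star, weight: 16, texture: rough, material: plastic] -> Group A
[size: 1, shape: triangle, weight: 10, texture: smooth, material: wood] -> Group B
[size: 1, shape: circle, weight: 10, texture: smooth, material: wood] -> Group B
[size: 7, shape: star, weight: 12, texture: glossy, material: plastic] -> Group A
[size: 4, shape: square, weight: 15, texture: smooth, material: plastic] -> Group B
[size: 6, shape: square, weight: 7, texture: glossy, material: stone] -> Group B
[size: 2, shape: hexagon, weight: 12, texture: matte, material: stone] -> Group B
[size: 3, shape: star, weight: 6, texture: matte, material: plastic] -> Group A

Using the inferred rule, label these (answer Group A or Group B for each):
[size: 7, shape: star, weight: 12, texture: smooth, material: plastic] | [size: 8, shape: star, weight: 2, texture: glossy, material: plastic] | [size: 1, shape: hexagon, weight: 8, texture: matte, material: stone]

Group A, Group A, Group B

Every 'Group A' example satisfies: shape is star. None of the 'Group B' examples do.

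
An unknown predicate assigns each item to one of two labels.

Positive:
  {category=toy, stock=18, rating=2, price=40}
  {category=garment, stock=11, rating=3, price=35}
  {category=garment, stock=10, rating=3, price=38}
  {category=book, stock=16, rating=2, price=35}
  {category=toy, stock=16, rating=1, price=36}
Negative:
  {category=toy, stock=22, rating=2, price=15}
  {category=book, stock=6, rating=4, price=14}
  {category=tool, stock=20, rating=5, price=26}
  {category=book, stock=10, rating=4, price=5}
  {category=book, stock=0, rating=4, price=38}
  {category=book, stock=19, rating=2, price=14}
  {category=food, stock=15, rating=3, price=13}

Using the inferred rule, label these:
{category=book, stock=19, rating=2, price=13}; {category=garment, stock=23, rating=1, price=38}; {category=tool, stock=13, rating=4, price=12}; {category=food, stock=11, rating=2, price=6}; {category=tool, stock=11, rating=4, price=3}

The pattern is that an item is 'Positive' exactly when: stock ≥ 6 AND price ≥ 35.
{category=book, stock=19, rating=2, price=13}: stock = 19, price = 13, fails this test → Negative. {category=garment, stock=23, rating=1, price=38}: stock = 23, price = 38, checks out → Positive. {category=tool, stock=13, rating=4, price=12}: stock = 13, price = 12, fails this test → Negative. {category=food, stock=11, rating=2, price=6}: stock = 11, price = 6, fails this test → Negative. {category=tool, stock=11, rating=4, price=3}: stock = 11, price = 3, fails this test → Negative.

Negative, Positive, Negative, Negative, Negative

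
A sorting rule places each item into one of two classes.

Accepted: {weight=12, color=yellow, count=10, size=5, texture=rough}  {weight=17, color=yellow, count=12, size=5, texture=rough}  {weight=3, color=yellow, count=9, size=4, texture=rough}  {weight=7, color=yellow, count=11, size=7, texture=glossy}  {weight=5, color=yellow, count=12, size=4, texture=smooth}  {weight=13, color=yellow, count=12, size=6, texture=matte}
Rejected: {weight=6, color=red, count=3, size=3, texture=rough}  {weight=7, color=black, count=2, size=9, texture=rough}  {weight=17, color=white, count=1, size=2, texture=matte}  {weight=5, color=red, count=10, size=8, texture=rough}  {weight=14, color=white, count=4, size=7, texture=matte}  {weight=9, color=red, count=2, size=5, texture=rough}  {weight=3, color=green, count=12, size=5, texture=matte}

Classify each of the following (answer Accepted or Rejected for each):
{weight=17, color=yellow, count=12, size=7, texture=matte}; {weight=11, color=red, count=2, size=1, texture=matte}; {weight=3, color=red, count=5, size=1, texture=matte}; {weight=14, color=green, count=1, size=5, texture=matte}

The common property of the 'Accepted' items is: color is yellow. No 'Rejected' item has it.
Accepted: {weight=17, color=yellow, count=12, size=7, texture=matte}, since color is yellow.
Rejected: {weight=11, color=red, count=2, size=1, texture=matte}, since color is red.
Rejected: {weight=3, color=red, count=5, size=1, texture=matte}, since color is red.
Rejected: {weight=14, color=green, count=1, size=5, texture=matte}, since color is green.

Accepted, Rejected, Rejected, Rejected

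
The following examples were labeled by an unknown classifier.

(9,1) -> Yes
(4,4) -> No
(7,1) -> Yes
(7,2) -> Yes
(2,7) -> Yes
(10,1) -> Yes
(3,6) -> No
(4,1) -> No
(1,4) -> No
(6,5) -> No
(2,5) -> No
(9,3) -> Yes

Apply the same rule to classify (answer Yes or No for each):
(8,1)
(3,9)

Yes, Yes

The classifier is using: max ≥ 7.
(8,1) → max 8 → Yes.
(3,9) → max 9 → Yes.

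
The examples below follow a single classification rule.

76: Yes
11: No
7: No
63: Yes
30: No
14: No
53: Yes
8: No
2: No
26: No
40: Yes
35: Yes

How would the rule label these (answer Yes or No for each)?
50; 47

Yes, Yes

A rule that fits every label: at least 35 — true of each 'Yes' example, false of each 'No' one.
50: 50 ≥ 35 — checks out, so Yes.
47: 47 ≥ 35 — checks out, so Yes.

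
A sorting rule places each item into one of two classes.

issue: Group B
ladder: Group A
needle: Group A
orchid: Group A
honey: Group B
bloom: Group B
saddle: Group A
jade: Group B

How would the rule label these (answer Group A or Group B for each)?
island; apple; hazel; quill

Group A, Group B, Group B, Group B

A rule that fits every label: length 6 — true of each 'Group A' example, false of each 'Group B' one.
island: length 6 — fits, so Group A.
apple: length 5 — fails the rule, so Group B.
hazel: length 5 — fails the rule, so Group B.
quill: length 5 — fails the rule, so Group B.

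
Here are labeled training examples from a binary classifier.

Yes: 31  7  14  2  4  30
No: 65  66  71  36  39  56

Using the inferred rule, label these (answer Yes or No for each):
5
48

'Yes' ⟺ at most 31.
Yes: 5, since 5 ≤ 31. No: 48, since 48 > 31.

Yes, No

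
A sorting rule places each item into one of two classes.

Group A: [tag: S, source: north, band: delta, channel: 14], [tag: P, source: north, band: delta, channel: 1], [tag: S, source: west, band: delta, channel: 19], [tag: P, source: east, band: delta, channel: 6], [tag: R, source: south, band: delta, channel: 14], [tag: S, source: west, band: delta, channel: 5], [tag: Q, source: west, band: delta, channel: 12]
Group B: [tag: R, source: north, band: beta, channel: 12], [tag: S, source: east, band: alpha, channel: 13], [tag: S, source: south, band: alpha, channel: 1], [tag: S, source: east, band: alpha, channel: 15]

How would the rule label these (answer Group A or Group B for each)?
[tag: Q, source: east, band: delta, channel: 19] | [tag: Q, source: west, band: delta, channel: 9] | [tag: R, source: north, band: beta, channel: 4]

Group A, Group A, Group B

Comparing the two groups points to one rule — band is delta.
Group A: [tag: Q, source: east, band: delta, channel: 19], since band is delta. Group A: [tag: Q, source: west, band: delta, channel: 9], since band is delta. Group B: [tag: R, source: north, band: beta, channel: 4], since band is beta.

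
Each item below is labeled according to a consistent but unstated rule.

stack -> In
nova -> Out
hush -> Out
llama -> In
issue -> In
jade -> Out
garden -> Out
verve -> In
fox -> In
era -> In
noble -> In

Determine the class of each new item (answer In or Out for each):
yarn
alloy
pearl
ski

Out, In, In, In

The rule appears to be: odd length.
yarn: Out (length 4). alloy: In (length 5). pearl: In (length 5). ski: In (length 3).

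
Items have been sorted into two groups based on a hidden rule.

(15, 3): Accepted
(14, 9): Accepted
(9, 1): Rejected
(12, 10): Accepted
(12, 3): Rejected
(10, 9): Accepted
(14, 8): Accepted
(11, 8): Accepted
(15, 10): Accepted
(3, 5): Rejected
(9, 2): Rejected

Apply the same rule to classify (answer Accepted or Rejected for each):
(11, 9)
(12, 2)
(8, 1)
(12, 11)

The pattern is that an item is 'Accepted' exactly when: sum ≥ 18.
Accepted: (11, 9), since 11+9 = 20. Rejected: (12, 2), since 12+2 = 14. Rejected: (8, 1), since 8+1 = 9. Accepted: (12, 11), since 12+11 = 23.

Accepted, Rejected, Rejected, Accepted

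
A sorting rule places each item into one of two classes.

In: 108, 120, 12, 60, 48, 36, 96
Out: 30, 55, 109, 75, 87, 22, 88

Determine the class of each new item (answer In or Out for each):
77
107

One predicate separates the groups cleanly: multiple of 12.
Out: 77, since 77 = 12·6 + 5. Out: 107, since 107 = 12·8 + 11.

Out, Out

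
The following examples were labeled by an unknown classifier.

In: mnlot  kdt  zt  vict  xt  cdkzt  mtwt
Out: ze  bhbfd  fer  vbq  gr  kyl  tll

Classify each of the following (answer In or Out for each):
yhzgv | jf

Out, Out

'In' ⟺ ends with 't'.
Out: yhzgv, since ends with 'v'.
Out: jf, since ends with 'f'.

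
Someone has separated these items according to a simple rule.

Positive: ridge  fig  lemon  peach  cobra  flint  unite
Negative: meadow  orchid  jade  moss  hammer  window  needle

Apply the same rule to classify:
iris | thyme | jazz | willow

Negative, Positive, Negative, Negative

The pattern is that an item is 'Positive' exactly when: odd length.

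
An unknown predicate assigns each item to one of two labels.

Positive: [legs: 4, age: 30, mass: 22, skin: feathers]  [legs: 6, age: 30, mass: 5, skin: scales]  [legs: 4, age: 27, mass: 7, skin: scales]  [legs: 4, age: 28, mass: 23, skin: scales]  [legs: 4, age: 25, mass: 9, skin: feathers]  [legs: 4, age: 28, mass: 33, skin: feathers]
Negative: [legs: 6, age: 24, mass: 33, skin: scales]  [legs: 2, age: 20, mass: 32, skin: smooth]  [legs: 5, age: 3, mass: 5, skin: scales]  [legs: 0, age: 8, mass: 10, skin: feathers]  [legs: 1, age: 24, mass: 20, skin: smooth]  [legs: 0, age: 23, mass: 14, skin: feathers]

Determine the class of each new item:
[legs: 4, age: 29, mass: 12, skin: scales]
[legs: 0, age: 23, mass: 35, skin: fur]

The simplest hypothesis consistent with all the labels is: age ≥ 25.
[legs: 4, age: 29, mass: 12, skin: scales]: Positive (age = 29).
[legs: 0, age: 23, mass: 35, skin: fur]: Negative (age = 23).

Positive, Negative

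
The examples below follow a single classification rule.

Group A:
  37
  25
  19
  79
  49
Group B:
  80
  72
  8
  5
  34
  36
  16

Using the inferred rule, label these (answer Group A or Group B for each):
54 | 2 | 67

Rule: ≡ 1 (mod 6). This holds for each 'Group A' example and fails for each 'Group B' one.
54: 54 mod 6 = 0 — doesn't match, so Group B. 2: 2 mod 6 = 2 — doesn't match, so Group B. 67: 67 mod 6 = 1 — qualifies, so Group A.

Group B, Group B, Group A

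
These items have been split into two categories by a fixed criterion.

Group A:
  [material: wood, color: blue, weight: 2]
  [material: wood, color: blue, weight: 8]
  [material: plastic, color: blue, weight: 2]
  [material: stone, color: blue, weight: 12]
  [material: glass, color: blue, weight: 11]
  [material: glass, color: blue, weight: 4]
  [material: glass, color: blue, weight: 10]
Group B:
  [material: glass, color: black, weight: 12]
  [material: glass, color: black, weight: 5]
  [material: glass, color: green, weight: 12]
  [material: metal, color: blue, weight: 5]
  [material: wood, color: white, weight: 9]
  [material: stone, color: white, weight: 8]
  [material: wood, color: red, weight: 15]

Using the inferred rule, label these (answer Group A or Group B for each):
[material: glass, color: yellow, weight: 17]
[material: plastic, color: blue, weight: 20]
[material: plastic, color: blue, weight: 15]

Every 'Group A' example satisfies: color is blue AND weight ≠ 5. None of the 'Group B' examples do.
[material: glass, color: yellow, weight: 17]: color is yellow, weight = 17, fails the rule → Group B. [material: plastic, color: blue, weight: 20]: color is blue, weight = 20, satisfies this → Group A. [material: plastic, color: blue, weight: 15]: color is blue, weight = 15, satisfies this → Group A.

Group B, Group A, Group A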